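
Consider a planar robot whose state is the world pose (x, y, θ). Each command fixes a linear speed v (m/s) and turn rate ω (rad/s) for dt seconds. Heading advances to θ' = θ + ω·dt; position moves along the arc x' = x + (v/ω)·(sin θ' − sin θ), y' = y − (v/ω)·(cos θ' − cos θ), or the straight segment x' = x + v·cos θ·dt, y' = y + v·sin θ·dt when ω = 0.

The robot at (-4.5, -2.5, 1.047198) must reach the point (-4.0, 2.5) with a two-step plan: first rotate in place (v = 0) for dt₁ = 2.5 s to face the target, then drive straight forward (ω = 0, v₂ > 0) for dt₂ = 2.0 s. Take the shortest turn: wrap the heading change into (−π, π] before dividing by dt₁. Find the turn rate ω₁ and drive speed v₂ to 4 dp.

ω₁ = 0.1696, v₂ = 2.5125

heading to target = atan2(2.5−-2.5, -4−-4.5) = 1.4711
Δθ = wrap(1.4711 − 1.0472) = 0.4239; ω₁ = Δθ/dt₁ = 0.1696
distance = √((-4−-4.5)² + (2.5−-2.5)²) = 5.0249; v₂ = distance/dt₂ = 2.5125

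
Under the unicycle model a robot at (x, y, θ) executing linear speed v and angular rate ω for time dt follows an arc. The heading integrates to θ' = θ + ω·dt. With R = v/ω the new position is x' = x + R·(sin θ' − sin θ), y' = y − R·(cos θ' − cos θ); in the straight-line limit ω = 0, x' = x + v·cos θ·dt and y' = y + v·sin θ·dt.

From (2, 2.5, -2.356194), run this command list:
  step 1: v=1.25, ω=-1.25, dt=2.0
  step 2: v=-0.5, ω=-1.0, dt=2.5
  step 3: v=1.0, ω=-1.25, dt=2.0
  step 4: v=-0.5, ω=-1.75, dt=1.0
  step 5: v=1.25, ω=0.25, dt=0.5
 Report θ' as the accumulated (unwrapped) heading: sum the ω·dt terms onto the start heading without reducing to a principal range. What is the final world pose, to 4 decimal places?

(-1.2283, 2.1844, -11.4812)

step 1: θ'=-4.8562 (R=-1.0000) → pose (0.3032, 3.3504, -4.8562)
step 2: θ'=-7.3562 (R=0.5000) → pose (-0.6309, 3.1833, -7.3562)
step 3: θ'=-9.8562 (R=-0.8000) → pose (-1.6684, 2.0746, -9.8562)
step 4: θ'=-11.6062 (R=0.2857) → pose (-1.5538, 1.6513, -11.6062)
step 5: θ'=-11.4812 (R=5.0000) → pose (-1.2283, 2.1844, -11.4812)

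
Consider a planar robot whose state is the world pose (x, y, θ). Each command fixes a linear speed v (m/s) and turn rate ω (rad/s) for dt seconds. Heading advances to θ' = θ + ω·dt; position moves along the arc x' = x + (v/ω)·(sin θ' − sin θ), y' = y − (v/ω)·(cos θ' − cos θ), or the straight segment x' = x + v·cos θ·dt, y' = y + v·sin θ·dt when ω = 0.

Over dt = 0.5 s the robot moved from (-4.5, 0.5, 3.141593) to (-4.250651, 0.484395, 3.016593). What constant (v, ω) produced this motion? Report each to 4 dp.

Δθ = 3.016593 − 3.141593 = -0.125000
ω = Δθ/dt = -0.125000/0.5 = -0.2500
R = Δx/(sin θ' − sin θ) = 2.0000
v = R·ω = 2.0000·-0.2500 = -0.5000

v = -0.5000, ω = -0.2500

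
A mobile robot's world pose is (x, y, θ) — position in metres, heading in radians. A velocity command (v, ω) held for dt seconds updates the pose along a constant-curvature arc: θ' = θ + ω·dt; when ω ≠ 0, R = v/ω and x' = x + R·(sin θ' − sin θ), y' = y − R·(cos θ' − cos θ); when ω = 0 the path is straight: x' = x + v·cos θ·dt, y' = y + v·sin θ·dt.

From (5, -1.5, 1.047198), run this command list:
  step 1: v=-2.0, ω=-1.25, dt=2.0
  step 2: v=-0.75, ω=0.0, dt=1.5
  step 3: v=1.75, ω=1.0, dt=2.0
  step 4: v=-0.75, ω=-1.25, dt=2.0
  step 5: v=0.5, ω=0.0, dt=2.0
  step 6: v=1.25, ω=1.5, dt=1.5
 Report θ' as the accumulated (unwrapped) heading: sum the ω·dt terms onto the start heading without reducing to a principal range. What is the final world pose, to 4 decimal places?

step 1: θ'=-1.4528 (R=1.6000) → pose (2.0255, -0.8884, -1.4528)
step 2: θ'=-1.4528 (straight) → pose (1.8930, 0.2288, -1.4528)
step 3: θ'=0.5472 (R=1.7500) → pose (4.5414, -1.0596, 0.5472)
step 4: θ'=-1.9528 (R=0.6000) → pose (3.6725, -0.3236, -1.9528)
step 5: θ'=-1.9528 (straight) → pose (3.2997, -1.2515, -1.9528)
step 6: θ'=0.2972 (R=0.8333) → pose (4.3170, -2.3590, 0.2972)

(4.3170, -2.3590, 0.2972)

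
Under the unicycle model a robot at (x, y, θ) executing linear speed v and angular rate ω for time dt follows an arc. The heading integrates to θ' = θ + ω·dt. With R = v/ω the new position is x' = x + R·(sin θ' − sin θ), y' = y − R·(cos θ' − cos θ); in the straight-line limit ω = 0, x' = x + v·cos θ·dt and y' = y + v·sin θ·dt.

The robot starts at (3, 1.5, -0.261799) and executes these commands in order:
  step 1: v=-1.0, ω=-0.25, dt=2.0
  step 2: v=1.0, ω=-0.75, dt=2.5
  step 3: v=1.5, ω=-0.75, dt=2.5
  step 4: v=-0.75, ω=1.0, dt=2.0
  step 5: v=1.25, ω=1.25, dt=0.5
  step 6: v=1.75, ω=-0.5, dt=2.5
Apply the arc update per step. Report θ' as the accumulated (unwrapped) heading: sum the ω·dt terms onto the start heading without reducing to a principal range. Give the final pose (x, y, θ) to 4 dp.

(-4.4230, -1.6768, -3.1368)

step 1: θ'=-0.7618 (R=4.0000) → pose (1.2744, 2.4693, -0.7618)
step 2: θ'=-2.6368 (R=-1.3333) → pose (0.9989, 0.3375, -2.6368)
step 3: θ'=-4.5118 (R=-2.0000) → pose (-1.9282, 1.6895, -4.5118)
step 4: θ'=-2.5118 (R=-0.7500) → pose (-0.7515, 1.2329, -2.5118)
step 5: θ'=-1.8868 (R=1.0000) → pose (-1.1130, 0.7355, -1.8868)
step 6: θ'=-3.1368 (R=-3.5000) → pose (-4.4230, -1.6768, -3.1368)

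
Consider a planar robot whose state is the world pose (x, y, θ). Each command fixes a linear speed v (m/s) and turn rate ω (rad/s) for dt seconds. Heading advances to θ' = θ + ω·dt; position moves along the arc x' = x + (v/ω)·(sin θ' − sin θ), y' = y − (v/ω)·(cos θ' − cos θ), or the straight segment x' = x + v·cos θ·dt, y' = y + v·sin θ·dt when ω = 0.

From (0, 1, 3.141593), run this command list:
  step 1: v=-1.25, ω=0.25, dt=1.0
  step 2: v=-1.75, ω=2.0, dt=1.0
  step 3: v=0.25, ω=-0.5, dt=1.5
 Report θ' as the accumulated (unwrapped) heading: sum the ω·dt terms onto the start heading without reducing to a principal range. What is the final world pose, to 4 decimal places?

step 1: θ'=3.3916 (R=-5.0000) → pose (1.2370, 1.1554, 3.3916)
step 2: θ'=5.3916 (R=-0.8750) → pose (1.7014, 2.5529, 5.3916)
step 3: θ'=4.6416 (R=-0.5000) → pose (1.8111, 2.2034, 4.6416)

(1.8111, 2.2034, 4.6416)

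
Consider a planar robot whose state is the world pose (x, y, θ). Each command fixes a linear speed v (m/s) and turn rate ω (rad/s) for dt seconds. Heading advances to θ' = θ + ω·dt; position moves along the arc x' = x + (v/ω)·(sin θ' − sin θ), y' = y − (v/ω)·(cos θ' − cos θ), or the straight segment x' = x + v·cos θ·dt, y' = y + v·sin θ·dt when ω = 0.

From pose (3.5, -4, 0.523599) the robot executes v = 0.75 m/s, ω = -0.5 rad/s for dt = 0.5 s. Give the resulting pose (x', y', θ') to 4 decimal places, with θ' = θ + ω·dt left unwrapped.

θ' = 0.5236 + -0.5·0.5 = 0.2736
R = v/ω = 0.75/-0.5 = -1.5000
x' = 3.5 + -1.5000·(sin 0.2736 − sin 0.5236) = 3.8447
y' = -4 − -1.5000·(cos 0.2736 − cos 0.5236) = -3.8548

(3.8447, -3.8548, 0.2736)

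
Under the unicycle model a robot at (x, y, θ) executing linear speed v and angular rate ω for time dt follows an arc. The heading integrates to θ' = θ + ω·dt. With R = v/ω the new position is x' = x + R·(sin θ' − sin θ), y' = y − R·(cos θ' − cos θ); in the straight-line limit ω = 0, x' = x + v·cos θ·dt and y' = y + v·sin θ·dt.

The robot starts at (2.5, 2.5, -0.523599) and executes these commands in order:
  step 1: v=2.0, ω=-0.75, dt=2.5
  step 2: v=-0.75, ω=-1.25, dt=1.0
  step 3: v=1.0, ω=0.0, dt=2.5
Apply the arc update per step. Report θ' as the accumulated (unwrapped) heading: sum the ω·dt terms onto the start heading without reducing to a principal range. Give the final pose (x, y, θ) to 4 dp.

step 1: θ'=-2.3986 (R=-2.6667) → pose (2.9707, -1.7733, -2.3986)
step 2: θ'=-3.6486 (R=0.6000) → pose (3.6679, -1.6906, -3.6486)
step 3: θ'=-3.6486 (straight) → pose (1.4824, -0.4767, -3.6486)

(1.4824, -0.4767, -3.6486)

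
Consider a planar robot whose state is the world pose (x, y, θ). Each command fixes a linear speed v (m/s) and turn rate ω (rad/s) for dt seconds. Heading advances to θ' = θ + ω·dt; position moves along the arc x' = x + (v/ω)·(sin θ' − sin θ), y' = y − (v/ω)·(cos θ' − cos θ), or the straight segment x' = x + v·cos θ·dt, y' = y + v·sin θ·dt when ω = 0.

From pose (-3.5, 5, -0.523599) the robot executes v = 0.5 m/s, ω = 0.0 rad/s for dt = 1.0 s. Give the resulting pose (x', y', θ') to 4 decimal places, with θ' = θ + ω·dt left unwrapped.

θ' = -0.5236 + 0.0·1.0 = -0.5236
ω = 0 → straight: x' = -3.5 + 0.5·cos(-0.5236)·1.0 = -3.0670
y' = 5 + 0.5·sin(-0.5236)·1.0 = 4.7500

(-3.0670, 4.7500, -0.5236)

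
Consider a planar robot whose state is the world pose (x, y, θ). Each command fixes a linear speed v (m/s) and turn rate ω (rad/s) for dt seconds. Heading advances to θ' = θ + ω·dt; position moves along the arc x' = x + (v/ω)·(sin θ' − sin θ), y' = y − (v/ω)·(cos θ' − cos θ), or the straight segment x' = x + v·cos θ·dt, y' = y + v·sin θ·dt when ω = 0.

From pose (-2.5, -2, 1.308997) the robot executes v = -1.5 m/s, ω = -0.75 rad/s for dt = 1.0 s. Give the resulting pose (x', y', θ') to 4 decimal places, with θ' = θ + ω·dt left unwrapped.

(-3.3712, -3.1779, 0.5590)

θ' = 1.3090 + -0.75·1.0 = 0.5590
R = v/ω = -1.5/-0.75 = 2.0000
x' = -2.5 + 2.0000·(sin 0.5590 − sin 1.3090) = -3.3712
y' = -2 − 2.0000·(cos 0.5590 − cos 1.3090) = -3.1779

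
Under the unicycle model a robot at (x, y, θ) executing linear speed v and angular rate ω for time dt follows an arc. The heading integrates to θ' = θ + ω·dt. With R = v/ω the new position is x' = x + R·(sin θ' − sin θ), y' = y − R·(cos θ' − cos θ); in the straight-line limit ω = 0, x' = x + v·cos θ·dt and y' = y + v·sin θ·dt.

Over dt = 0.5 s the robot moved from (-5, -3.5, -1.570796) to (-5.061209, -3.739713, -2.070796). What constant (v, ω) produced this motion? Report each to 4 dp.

Δθ = -2.070796 − -1.570796 = -0.500000
ω = Δθ/dt = -0.500000/0.5 = -1.0000
R = −Δy/(cos θ' − cos θ) = -0.5000
v = R·ω = -0.5000·-1.0000 = 0.5000

v = 0.5000, ω = -1.0000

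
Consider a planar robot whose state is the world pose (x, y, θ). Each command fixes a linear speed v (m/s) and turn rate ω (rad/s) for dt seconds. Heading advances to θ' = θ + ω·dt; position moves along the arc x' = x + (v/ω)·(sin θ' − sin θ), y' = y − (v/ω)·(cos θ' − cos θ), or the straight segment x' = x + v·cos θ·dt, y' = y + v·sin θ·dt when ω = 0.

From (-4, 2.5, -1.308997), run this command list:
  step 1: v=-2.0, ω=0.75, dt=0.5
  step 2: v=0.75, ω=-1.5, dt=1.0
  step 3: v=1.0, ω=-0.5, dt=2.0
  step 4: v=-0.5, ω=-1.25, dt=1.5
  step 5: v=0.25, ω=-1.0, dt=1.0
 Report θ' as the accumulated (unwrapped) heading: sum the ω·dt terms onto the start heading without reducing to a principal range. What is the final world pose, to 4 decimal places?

step 1: θ'=-0.9340 (R=-2.6667) → pose (-4.4318, 3.3955, -0.9340)
step 2: θ'=-2.4340 (R=-0.5000) → pose (-4.5088, 2.7182, -2.4340)
step 3: θ'=-3.4340 (R=-2.0000) → pose (-6.3853, 2.3230, -3.4340)
step 4: θ'=-5.3090 (R=0.4000) → pose (-6.1697, 1.7152, -5.3090)
step 5: θ'=-6.3090 (R=-0.2500) → pose (-5.9565, 1.8247, -6.3090)

(-5.9565, 1.8247, -6.3090)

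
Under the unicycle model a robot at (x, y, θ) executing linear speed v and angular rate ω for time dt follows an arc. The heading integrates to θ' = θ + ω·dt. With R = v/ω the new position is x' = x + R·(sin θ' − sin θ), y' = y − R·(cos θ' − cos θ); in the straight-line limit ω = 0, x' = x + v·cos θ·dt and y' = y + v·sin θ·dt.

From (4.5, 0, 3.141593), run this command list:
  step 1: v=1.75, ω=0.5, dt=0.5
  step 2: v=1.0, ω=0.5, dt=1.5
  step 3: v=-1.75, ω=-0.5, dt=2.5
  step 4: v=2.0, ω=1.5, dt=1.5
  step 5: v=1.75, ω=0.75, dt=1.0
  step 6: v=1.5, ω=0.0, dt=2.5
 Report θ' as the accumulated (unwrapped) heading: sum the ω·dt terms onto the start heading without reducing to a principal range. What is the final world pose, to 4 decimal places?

(9.4120, -3.9296, 5.8916)

step 1: θ'=3.3916 (R=3.5000) → pose (3.6341, -0.1088, 3.3916)
step 2: θ'=4.1416 (R=2.0000) → pose (2.4460, -0.9660, 4.1416)
step 3: θ'=2.8916 (R=3.5000) → pose (6.2570, 0.5341, 2.8916)
step 4: θ'=5.1416 (R=1.3333) → pose (4.7147, -1.3126, 5.1416)
step 5: θ'=5.8916 (R=2.3333) → pose (5.9459, -2.4983, 5.8916)
step 6: θ'=5.8916 (straight) → pose (9.4120, -3.9296, 5.8916)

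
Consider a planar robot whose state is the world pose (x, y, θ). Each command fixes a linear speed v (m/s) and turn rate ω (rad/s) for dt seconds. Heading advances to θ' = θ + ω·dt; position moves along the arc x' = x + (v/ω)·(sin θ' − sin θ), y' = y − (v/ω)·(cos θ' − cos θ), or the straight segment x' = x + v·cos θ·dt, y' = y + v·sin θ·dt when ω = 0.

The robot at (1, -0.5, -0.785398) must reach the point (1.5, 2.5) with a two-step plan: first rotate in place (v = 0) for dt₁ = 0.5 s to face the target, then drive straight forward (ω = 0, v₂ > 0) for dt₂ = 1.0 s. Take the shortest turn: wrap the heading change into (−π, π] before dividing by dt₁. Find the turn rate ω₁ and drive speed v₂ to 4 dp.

ω₁ = 4.3821, v₂ = 3.0414

heading to target = atan2(2.5−-0.5, 1.5−1) = 1.4056
Δθ = wrap(1.4056 − -0.7854) = 2.1910; ω₁ = Δθ/dt₁ = 4.3821
distance = √((1.5−1)² + (2.5−-0.5)²) = 3.0414; v₂ = distance/dt₂ = 3.0414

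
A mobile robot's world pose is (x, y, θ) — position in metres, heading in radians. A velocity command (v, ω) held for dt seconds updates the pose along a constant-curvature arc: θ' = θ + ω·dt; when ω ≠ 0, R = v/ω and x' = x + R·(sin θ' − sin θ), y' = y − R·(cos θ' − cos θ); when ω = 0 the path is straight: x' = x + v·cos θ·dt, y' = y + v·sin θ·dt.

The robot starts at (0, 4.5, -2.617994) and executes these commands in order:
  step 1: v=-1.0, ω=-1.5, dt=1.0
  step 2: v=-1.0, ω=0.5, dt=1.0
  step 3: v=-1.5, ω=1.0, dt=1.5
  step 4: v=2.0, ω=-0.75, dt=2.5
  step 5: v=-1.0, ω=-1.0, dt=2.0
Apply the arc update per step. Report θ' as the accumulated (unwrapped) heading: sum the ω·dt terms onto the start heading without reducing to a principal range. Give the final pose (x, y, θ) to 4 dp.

(-1.1549, 2.2044, -5.9930)

step 1: θ'=-4.1180 (R=0.6667) → pose (0.8857, 4.2960, -4.1180)
step 2: θ'=-3.6180 (R=-2.0000) → pose (1.6255, 3.6387, -3.6180)
step 3: θ'=-2.1180 (R=-1.5000) → pose (3.5943, 4.1912, -2.1180)
step 4: θ'=-3.9930 (R=-2.6667) → pose (-0.6889, 3.8215, -3.9930)
step 5: θ'=-5.9930 (R=1.0000) → pose (-1.1549, 2.2044, -5.9930)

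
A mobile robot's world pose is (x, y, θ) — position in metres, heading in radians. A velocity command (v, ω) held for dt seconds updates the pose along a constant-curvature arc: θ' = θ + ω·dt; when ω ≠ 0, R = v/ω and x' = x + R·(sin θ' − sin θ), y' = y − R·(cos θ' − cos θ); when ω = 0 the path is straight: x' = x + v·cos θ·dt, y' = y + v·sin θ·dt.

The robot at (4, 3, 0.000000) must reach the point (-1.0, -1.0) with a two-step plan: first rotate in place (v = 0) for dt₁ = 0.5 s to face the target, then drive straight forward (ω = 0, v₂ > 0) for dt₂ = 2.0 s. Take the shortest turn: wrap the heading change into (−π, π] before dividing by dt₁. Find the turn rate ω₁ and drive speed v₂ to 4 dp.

ω₁ = -4.9337, v₂ = 3.2016

heading to target = atan2(-1−3, -1−4) = -2.4669
Δθ = wrap(-2.4669 − 0.0000) = -2.4669; ω₁ = Δθ/dt₁ = -4.9337
distance = √((-1−4)² + (-1−3)²) = 6.4031; v₂ = distance/dt₂ = 3.2016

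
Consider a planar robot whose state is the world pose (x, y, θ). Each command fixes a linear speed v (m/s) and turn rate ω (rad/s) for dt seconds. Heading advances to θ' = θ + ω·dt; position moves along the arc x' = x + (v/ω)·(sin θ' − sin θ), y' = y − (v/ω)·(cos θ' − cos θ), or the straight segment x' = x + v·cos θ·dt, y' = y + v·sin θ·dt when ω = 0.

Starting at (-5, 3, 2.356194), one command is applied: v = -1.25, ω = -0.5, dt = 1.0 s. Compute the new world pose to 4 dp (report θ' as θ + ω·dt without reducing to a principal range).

(-4.3689, 1.9361, 1.8562)

θ' = 2.3562 + -0.5·1.0 = 1.8562
R = v/ω = -1.25/-0.5 = 2.5000
x' = -5 + 2.5000·(sin 1.8562 − sin 2.3562) = -4.3689
y' = 3 − 2.5000·(cos 1.8562 − cos 2.3562) = 1.9361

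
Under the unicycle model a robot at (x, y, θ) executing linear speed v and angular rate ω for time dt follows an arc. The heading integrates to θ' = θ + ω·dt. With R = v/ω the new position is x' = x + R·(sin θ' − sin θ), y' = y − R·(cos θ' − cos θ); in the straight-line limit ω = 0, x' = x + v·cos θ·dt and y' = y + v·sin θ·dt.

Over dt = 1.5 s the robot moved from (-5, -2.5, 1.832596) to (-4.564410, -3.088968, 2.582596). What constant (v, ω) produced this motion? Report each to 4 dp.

v = -0.5000, ω = 0.5000

Δθ = 2.582596 − 1.832596 = 0.750000
ω = Δθ/dt = 0.750000/1.5 = 0.5000
R = −Δy/(cos θ' − cos θ) = -1.0000
v = R·ω = -1.0000·0.5000 = -0.5000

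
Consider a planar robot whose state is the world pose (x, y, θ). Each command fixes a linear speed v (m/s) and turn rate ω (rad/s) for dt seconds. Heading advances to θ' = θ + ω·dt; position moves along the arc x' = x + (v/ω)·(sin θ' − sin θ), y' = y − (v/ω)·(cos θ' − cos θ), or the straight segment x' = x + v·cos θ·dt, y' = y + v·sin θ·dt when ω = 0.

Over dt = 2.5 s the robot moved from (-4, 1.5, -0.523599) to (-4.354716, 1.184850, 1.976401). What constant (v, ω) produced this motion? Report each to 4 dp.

v = -0.2500, ω = 1.0000

Δθ = 1.976401 − -0.523599 = 2.500000
ω = Δθ/dt = 2.500000/2.5 = 1.0000
R = Δx/(sin θ' − sin θ) = -0.2500
v = R·ω = -0.2500·1.0000 = -0.2500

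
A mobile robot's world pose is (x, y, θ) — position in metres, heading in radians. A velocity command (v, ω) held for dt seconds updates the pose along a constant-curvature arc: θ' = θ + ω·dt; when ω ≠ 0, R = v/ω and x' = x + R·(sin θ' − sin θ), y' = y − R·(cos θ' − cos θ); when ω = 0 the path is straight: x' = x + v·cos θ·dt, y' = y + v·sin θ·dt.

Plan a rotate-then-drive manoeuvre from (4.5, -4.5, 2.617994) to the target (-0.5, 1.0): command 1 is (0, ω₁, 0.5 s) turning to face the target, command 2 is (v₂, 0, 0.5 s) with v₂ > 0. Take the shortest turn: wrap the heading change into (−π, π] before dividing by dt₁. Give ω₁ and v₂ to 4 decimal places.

ω₁ = -0.6188, v₂ = 14.8661

heading to target = atan2(1−-4.5, -0.5−4.5) = 2.3086
Δθ = wrap(2.3086 − 2.6180) = -0.3094; ω₁ = Δθ/dt₁ = -0.6188
distance = √((-0.5−4.5)² + (1−-4.5)²) = 7.4330; v₂ = distance/dt₂ = 14.8661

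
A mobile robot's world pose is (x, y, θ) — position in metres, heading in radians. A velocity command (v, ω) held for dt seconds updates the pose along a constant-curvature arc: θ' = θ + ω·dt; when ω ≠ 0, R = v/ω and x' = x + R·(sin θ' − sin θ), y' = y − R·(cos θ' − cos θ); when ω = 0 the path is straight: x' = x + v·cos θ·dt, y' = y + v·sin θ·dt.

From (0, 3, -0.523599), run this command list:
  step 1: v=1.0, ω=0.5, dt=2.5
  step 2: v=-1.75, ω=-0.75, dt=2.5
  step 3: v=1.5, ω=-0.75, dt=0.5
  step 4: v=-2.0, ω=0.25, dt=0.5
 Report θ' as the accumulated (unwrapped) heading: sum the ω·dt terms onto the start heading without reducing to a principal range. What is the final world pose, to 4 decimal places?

step 1: θ'=0.7264 (R=2.0000) → pose (2.3284, 3.2369, 0.7264)
step 2: θ'=-1.1486 (R=2.3333) → pose (-1.3498, 4.0251, -1.1486)
step 3: θ'=-1.5236 (R=-2.0000) → pose (-1.1764, 3.2999, -1.5236)
step 4: θ'=-1.3986 (R=-8.0000) → pose (-1.2859, 4.2933, -1.3986)

(-1.2859, 4.2933, -1.3986)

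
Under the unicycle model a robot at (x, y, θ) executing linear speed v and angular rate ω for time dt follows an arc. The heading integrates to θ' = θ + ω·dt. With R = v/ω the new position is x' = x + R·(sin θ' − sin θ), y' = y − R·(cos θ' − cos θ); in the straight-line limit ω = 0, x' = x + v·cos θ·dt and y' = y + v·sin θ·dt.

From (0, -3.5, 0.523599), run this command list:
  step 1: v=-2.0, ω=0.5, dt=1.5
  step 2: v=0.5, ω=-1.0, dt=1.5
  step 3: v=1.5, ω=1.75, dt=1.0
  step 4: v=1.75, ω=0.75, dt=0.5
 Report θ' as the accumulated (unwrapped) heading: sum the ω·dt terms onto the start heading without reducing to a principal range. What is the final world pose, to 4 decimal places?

(-0.3074, -3.7958, 1.8986)

step 1: θ'=1.2736 (R=-4.0000) → pose (-1.8246, -5.7927, 1.2736)
step 2: θ'=-0.2264 (R=-0.5000) → pose (-1.2343, -5.4519, -0.2264)
step 3: θ'=1.5236 (R=0.8571) → pose (-0.1857, -4.6571, 1.5236)
step 4: θ'=1.8986 (R=2.3333) → pose (-0.3074, -3.7958, 1.8986)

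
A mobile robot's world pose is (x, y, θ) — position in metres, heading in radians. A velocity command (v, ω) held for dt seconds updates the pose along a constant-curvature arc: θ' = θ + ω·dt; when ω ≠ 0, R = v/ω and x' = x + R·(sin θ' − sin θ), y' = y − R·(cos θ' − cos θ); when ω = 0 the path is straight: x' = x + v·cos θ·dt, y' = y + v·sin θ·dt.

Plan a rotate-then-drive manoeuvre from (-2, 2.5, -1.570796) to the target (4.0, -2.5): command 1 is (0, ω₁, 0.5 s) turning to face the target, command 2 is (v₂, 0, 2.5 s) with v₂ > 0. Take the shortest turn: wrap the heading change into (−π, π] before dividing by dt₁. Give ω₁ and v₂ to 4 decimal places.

heading to target = atan2(-2.5−2.5, 4−-2) = -0.6947
Δθ = wrap(-0.6947 − -1.5708) = 0.8761; ω₁ = Δθ/dt₁ = 1.7521
distance = √((4−-2)² + (-2.5−2.5)²) = 7.8102; v₂ = distance/dt₂ = 3.1241

ω₁ = 1.7521, v₂ = 3.1241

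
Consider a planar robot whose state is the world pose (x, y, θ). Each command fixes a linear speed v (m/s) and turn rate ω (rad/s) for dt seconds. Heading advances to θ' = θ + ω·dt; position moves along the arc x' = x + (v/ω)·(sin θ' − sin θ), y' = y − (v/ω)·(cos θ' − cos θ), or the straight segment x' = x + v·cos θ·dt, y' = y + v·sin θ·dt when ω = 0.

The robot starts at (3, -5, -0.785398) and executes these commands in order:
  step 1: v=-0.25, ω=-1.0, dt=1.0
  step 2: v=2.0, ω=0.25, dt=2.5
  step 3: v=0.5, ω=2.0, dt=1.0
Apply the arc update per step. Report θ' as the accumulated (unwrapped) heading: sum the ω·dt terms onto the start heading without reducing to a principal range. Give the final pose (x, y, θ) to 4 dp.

(3.8286, -9.7326, 0.8396)

step 1: θ'=-1.7854 (R=0.2500) → pose (2.9325, -4.7700, -1.7854)
step 2: θ'=-1.1604 (R=8.0000) → pose (3.4133, -9.6654, -1.1604)
step 3: θ'=0.8396 (R=0.2500) → pose (3.8286, -9.7326, 0.8396)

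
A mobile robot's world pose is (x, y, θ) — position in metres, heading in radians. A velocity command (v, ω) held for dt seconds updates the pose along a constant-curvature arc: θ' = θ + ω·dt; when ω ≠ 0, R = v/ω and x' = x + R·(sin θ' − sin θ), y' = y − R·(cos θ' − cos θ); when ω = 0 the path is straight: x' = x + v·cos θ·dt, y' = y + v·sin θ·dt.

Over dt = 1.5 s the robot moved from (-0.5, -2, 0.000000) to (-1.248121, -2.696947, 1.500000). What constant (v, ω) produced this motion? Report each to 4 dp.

Δθ = 1.500000 − 0.000000 = 1.500000
ω = Δθ/dt = 1.500000/1.5 = 1.0000
R = Δx/(sin θ' − sin θ) = -0.7500
v = R·ω = -0.7500·1.0000 = -0.7500

v = -0.7500, ω = 1.0000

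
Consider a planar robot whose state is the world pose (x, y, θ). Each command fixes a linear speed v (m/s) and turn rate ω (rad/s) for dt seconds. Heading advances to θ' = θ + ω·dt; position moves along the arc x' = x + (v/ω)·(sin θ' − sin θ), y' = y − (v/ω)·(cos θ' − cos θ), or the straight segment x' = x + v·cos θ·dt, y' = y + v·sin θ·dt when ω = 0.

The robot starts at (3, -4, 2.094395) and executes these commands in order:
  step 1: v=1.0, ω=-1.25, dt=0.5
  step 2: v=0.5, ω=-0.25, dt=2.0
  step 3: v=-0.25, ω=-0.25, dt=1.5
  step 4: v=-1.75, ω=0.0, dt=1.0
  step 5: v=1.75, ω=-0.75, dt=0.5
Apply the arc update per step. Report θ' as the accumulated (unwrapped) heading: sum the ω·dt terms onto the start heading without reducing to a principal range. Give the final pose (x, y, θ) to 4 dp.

step 1: θ'=1.4694 (R=-0.8000) → pose (2.8969, -3.5190, 1.4694)
step 2: θ'=0.9694 (R=-2.0000) → pose (3.2376, -2.5899, 0.9694)
step 3: θ'=0.5944 (R=1.0000) → pose (2.9730, -2.8526, 0.5944)
step 4: θ'=0.5944 (straight) → pose (1.5232, -3.8326, 0.5944)
step 5: θ'=0.2194 (R=-2.3333) → pose (2.3220, -3.4883, 0.2194)

(2.3220, -3.4883, 0.2194)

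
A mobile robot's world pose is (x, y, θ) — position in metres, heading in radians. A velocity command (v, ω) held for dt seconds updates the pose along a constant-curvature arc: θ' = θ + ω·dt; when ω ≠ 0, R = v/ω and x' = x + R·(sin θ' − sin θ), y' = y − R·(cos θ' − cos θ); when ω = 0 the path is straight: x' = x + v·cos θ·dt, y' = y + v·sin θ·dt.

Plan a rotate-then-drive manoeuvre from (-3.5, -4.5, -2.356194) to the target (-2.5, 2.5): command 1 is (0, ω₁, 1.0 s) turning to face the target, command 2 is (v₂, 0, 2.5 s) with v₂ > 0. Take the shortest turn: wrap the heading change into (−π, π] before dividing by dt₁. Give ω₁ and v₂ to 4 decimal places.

heading to target = atan2(2.5−-4.5, -2.5−-3.5) = 1.4289
Δθ = wrap(1.4289 − -2.3562) = -2.4981; ω₁ = Δθ/dt₁ = -2.4981
distance = √((-2.5−-3.5)² + (2.5−-4.5)²) = 7.0711; v₂ = distance/dt₂ = 2.8284

ω₁ = -2.4981, v₂ = 2.8284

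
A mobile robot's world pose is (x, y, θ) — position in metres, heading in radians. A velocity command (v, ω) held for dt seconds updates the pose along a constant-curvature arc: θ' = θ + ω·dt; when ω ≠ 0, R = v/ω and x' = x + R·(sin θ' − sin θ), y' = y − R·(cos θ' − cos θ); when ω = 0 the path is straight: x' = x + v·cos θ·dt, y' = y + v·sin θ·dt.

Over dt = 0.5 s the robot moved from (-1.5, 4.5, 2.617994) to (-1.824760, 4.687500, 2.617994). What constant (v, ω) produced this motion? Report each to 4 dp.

Δθ = 2.617994 − 2.617994 = 0.000000
ω = Δθ/dt = 0.000000/0.5 = 0.0000
ω = 0 → v = (Δx·cos θ + Δy·sin θ)/dt = 0.7500

v = 0.7500, ω = 0.0000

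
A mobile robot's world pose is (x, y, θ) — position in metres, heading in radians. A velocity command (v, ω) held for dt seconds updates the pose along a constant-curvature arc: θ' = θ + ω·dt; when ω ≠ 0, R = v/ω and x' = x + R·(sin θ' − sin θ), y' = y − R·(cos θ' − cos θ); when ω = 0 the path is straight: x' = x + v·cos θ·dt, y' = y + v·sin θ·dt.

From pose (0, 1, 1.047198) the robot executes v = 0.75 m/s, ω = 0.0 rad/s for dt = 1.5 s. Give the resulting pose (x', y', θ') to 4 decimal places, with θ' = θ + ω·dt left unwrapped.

(0.5625, 1.9743, 1.0472)

θ' = 1.0472 + 0.0·1.5 = 1.0472
ω = 0 → straight: x' = 0 + 0.75·cos(1.0472)·1.5 = 0.5625
y' = 1 + 0.75·sin(1.0472)·1.5 = 1.9743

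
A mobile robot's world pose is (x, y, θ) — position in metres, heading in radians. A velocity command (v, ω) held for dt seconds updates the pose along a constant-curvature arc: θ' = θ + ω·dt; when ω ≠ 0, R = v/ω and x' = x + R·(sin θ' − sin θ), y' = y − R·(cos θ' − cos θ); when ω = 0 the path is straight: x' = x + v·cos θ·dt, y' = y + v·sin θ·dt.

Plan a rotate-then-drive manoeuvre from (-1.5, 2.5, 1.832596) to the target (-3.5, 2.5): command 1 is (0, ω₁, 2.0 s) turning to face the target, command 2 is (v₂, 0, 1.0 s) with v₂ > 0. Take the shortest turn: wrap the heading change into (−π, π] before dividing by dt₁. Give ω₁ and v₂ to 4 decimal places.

ω₁ = 0.6545, v₂ = 2.0000

heading to target = atan2(2.5−2.5, -3.5−-1.5) = 3.1416
Δθ = wrap(3.1416 − 1.8326) = 1.3090; ω₁ = Δθ/dt₁ = 0.6545
distance = √((-3.5−-1.5)² + (2.5−2.5)²) = 2.0000; v₂ = distance/dt₂ = 2.0000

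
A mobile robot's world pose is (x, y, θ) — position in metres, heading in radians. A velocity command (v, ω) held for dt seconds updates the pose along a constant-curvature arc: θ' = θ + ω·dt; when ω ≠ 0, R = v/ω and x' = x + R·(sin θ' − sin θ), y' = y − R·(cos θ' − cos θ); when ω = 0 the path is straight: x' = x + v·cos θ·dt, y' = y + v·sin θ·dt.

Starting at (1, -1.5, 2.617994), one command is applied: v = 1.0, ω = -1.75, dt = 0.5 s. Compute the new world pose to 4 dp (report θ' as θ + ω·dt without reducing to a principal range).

θ' = 2.6180 + -1.75·0.5 = 1.7430
R = v/ω = 1.0/-1.75 = -0.5714
x' = 1 + -0.5714·(sin 1.7430 − sin 2.6180) = 0.7227
y' = -1.5 − -0.5714·(cos 1.7430 − cos 2.6180) = -1.1030

(0.7227, -1.1030, 1.7430)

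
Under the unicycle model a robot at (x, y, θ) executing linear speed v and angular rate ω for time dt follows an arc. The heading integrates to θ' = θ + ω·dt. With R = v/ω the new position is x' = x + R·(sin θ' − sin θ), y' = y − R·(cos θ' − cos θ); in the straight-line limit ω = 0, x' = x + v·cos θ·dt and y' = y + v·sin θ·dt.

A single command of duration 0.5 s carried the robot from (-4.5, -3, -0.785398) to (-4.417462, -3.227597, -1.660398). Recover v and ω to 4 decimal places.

v = 0.5000, ω = -1.7500

Δθ = -1.660398 − -0.785398 = -0.875000
ω = Δθ/dt = -0.875000/0.5 = -1.7500
R = −Δy/(cos θ' − cos θ) = -0.2857
v = R·ω = -0.2857·-1.7500 = 0.5000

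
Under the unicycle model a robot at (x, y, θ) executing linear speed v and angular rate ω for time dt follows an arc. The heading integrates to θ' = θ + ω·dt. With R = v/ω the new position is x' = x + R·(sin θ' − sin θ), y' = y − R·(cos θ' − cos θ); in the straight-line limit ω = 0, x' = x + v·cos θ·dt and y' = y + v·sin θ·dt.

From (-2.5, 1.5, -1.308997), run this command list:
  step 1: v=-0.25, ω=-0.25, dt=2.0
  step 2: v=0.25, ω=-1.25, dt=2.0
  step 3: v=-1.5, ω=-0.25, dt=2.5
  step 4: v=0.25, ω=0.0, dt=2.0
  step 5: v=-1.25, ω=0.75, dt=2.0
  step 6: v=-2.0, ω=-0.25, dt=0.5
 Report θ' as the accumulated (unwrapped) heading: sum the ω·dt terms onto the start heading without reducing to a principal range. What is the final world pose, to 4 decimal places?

step 1: θ'=-1.8090 (R=1.0000) → pose (-2.5058, 1.9948, -1.8090)
step 2: θ'=-4.3090 (R=-0.2000) → pose (-2.8841, 1.9635, -4.3090)
step 3: θ'=-4.9340 (R=6.0000) → pose (-2.5493, -1.7106, -4.9340)
step 4: θ'=-4.9340 (straight) → pose (-2.4394, -1.2228, -4.9340)
step 5: θ'=-3.4340 (R=-1.6667) → pose (-1.2939, -3.1851, -3.4340)
step 6: θ'=-3.5590 (R=8.0000) → pose (-0.3568, -3.5323, -3.5590)

(-0.3568, -3.5323, -3.5590)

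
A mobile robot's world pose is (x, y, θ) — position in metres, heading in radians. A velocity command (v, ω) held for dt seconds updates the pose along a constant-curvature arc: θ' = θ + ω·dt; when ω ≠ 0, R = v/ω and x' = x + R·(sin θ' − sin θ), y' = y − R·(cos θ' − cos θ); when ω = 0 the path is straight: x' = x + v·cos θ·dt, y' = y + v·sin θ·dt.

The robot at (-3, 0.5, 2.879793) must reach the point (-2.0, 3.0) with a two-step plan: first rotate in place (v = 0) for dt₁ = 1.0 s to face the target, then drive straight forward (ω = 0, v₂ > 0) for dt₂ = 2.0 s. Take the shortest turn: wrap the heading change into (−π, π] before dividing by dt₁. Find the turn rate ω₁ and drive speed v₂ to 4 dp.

ω₁ = -1.6895, v₂ = 1.3463

heading to target = atan2(3−0.5, -2−-3) = 1.1903
Δθ = wrap(1.1903 − 2.8798) = -1.6895; ω₁ = Δθ/dt₁ = -1.6895
distance = √((-2−-3)² + (3−0.5)²) = 2.6926; v₂ = distance/dt₂ = 1.3463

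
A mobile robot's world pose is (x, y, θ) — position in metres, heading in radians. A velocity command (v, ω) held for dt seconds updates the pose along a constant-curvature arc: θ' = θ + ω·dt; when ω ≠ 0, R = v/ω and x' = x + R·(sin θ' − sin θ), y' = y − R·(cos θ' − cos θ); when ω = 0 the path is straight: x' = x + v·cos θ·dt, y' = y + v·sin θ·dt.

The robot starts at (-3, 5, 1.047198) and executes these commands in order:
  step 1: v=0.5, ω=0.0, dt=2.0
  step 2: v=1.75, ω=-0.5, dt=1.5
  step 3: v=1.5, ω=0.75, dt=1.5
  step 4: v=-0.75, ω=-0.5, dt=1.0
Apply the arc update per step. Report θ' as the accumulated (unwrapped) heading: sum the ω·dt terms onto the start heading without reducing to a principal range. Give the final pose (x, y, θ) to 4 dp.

(0.6103, 8.3948, 0.9222)

step 1: θ'=1.0472 (straight) → pose (-2.5000, 5.8660, 1.0472)
step 2: θ'=0.2972 (R=-3.5000) → pose (-0.4939, 7.4626, 0.2972)
step 3: θ'=1.4222 (R=2.0000) → pose (0.8984, 9.0788, 1.4222)
step 4: θ'=0.9222 (R=1.5000) → pose (0.6103, 8.3948, 0.9222)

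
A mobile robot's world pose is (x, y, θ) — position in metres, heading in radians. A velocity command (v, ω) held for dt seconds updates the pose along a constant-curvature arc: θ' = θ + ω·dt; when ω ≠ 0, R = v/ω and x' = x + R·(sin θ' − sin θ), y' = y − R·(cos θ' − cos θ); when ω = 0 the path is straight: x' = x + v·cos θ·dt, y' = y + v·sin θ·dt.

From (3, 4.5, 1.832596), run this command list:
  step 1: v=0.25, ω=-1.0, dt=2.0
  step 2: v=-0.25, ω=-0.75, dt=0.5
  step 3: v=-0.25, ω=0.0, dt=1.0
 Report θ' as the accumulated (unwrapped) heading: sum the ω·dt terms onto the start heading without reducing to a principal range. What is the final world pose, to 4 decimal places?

(2.9525, 4.9834, -0.5424)

step 1: θ'=-0.1674 (R=-0.2500) → pose (3.2831, 4.8112, -0.1674)
step 2: θ'=-0.5424 (R=0.3333) → pose (3.1666, 4.8544, -0.5424)
step 3: θ'=-0.5424 (straight) → pose (2.9525, 4.9834, -0.5424)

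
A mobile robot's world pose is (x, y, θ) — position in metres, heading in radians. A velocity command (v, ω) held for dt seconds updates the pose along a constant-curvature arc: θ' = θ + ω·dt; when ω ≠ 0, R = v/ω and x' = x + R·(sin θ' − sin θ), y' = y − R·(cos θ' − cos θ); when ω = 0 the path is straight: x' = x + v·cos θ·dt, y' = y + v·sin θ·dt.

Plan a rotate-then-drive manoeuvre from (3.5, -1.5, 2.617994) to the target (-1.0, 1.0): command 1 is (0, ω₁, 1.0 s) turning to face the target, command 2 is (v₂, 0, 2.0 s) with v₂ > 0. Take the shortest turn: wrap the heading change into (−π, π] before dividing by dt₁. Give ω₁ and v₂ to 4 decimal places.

ω₁ = 0.0165, v₂ = 2.5739

heading to target = atan2(1−-1.5, -1−3.5) = 2.6345
Δθ = wrap(2.6345 − 2.6180) = 0.0165; ω₁ = Δθ/dt₁ = 0.0165
distance = √((-1−3.5)² + (1−-1.5)²) = 5.1478; v₂ = distance/dt₂ = 2.5739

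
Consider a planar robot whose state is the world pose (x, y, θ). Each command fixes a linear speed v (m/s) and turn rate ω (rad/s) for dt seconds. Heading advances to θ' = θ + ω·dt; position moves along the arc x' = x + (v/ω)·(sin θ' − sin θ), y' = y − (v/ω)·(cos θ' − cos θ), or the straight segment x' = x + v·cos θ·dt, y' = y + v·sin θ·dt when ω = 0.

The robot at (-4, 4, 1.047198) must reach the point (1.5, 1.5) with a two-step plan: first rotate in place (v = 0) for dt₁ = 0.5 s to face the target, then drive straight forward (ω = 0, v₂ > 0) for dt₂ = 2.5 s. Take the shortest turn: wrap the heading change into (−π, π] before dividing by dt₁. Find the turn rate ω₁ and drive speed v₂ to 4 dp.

heading to target = atan2(1.5−4, 1.5−-4) = -0.4266
Δθ = wrap(-0.4266 − 1.0472) = -1.4738; ω₁ = Δθ/dt₁ = -2.9477
distance = √((1.5−-4)² + (1.5−4)²) = 6.0415; v₂ = distance/dt₂ = 2.4166

ω₁ = -2.9477, v₂ = 2.4166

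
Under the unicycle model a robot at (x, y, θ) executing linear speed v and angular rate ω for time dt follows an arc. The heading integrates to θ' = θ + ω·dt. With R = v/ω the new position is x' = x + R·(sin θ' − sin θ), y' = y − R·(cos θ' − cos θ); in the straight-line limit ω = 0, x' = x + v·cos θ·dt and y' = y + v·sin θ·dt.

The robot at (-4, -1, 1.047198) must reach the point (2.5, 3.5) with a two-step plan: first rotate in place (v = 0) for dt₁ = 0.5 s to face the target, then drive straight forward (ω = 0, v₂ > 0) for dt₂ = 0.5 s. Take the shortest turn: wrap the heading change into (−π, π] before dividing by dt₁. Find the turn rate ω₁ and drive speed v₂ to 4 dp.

ω₁ = -0.8833, v₂ = 15.8114

heading to target = atan2(3.5−-1, 2.5−-4) = 0.6055
Δθ = wrap(0.6055 − 1.0472) = -0.4417; ω₁ = Δθ/dt₁ = -0.8833
distance = √((2.5−-4)² + (3.5−-1)²) = 7.9057; v₂ = distance/dt₂ = 15.8114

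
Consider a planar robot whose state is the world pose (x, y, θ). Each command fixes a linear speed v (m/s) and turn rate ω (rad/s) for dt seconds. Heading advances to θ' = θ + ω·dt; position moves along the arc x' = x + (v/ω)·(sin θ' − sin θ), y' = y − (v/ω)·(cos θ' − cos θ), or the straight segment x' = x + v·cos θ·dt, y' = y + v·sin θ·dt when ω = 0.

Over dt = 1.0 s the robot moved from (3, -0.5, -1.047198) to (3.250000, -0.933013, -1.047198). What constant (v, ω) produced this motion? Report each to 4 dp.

v = 0.5000, ω = 0.0000

Δθ = -1.047198 − -1.047198 = 0.000000
ω = Δθ/dt = 0.000000/1.0 = 0.0000
ω = 0 → v = (Δx·cos θ + Δy·sin θ)/dt = 0.5000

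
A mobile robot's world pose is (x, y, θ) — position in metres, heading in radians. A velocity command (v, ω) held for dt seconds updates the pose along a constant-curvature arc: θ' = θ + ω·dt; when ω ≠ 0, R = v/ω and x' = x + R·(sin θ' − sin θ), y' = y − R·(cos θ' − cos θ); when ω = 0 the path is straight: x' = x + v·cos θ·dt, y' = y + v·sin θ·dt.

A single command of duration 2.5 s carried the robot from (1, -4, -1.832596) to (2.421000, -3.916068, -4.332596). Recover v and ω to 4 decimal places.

Δθ = -4.332596 − -1.832596 = -2.500000
ω = Δθ/dt = -2.500000/2.5 = -1.0000
R = Δx/(sin θ' − sin θ) = 0.7500
v = R·ω = 0.7500·-1.0000 = -0.7500

v = -0.7500, ω = -1.0000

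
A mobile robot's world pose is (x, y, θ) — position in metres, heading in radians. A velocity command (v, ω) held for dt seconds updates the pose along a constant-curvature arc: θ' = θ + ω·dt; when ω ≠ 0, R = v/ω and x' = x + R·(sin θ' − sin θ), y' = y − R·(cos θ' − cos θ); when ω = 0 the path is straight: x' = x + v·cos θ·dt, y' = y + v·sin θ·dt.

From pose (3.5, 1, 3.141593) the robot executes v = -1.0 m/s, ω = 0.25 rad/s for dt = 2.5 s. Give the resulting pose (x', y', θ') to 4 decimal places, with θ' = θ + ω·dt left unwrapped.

θ' = 3.1416 + 0.25·2.5 = 3.7666
R = v/ω = -1.0/0.25 = -4.0000
x' = 3.5 + -4.0000·(sin 3.7666 − sin 3.1416) = 5.8404
y' = 1 − -4.0000·(cos 3.7666 − cos 3.1416) = 1.7561

(5.8404, 1.7561, 3.7666)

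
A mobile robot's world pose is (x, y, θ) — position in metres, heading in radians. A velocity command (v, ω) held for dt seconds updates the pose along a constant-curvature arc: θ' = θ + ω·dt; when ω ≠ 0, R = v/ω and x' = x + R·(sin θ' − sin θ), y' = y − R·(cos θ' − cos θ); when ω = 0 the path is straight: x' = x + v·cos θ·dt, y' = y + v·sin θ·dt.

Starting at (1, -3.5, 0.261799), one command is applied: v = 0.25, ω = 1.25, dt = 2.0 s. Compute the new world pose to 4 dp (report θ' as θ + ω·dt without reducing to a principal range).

(1.0224, -3.1211, 2.7618)

θ' = 0.2618 + 1.25·2.0 = 2.7618
R = v/ω = 0.25/1.25 = 0.2000
x' = 1 + 0.2000·(sin 2.7618 − sin 0.2618) = 1.0224
y' = -3.5 − 0.2000·(cos 2.7618 − cos 0.2618) = -3.1211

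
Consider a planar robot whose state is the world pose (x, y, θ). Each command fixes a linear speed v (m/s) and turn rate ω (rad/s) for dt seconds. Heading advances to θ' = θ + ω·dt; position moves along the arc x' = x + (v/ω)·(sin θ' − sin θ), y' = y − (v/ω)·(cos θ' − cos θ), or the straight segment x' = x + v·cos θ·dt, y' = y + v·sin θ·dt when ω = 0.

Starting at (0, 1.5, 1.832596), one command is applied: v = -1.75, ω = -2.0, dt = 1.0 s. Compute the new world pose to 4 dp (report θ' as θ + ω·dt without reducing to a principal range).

(-0.9910, 0.4108, -0.1674)

θ' = 1.8326 + -2.0·1.0 = -0.1674
R = v/ω = -1.75/-2.0 = 0.8750
x' = 0 + 0.8750·(sin -0.1674 − sin 1.8326) = -0.9910
y' = 1.5 − 0.8750·(cos -0.1674 − cos 1.8326) = 0.4108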